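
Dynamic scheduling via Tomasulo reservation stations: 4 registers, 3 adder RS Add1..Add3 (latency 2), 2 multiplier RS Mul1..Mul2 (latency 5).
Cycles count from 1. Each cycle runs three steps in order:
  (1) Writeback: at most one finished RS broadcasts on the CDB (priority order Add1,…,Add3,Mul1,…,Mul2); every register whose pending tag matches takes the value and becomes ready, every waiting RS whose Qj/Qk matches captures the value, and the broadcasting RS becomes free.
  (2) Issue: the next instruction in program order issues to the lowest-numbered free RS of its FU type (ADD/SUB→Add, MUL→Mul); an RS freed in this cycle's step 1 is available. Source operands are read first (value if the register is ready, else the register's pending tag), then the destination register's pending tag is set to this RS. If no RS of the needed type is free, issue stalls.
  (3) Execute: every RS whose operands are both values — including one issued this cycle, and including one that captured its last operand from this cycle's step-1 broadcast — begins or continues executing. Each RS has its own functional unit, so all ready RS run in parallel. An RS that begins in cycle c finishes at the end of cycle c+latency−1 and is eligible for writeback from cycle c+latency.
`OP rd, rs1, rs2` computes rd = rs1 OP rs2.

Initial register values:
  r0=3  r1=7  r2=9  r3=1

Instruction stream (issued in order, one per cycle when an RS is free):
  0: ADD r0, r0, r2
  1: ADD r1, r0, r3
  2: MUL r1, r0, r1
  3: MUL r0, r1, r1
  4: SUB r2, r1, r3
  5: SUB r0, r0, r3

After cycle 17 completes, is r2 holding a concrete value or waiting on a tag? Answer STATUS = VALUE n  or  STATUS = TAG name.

STATUS = VALUE 155

  c1: issue ADD r0<-Add1  regs: r0:Add1,r1:7,r2:9,r3:1
  c2: issue ADD r1<-Add2  regs: r0:Add1,r1:Add2,r2:9,r3:1
  c3: CDB Add1=12; issue MUL r1<-Mul1  regs: r0:12,r1:Mul1,r2:9,r3:1
  c4: issue MUL r0<-Mul2  regs: r0:Mul2,r1:Mul1,r2:9,r3:1
  c5: CDB Add2=13; issue SUB r2<-Add1  regs: r0:Mul2,r1:Mul1,r2:Add1,r3:1
  c6: issue SUB r0<-Add2  regs: r0:Add2,r1:Mul1,r2:Add1,r3:1
  c7: -  regs: r0:Add2,r1:Mul1,r2:Add1,r3:1
  c8: -  regs: r0:Add2,r1:Mul1,r2:Add1,r3:1
  c9: -  regs: r0:Add2,r1:Mul1,r2:Add1,r3:1
  c10: CDB Mul1=156  regs: r0:Add2,r1:156,r2:Add1,r3:1
  c11: -  regs: r0:Add2,r1:156,r2:Add1,r3:1
  c12: CDB Add1=155  regs: r0:Add2,r1:156,r2:155,r3:1
  c13: -  regs: r0:Add2,r1:156,r2:155,r3:1
  c14: -  regs: r0:Add2,r1:156,r2:155,r3:1
  c15: CDB Mul2=24336  regs: r0:Add2,r1:156,r2:155,r3:1
  c16: -  regs: r0:Add2,r1:156,r2:155,r3:1
  c17: CDB Add2=24335  regs: r0:24335,r1:156,r2:155,r3:1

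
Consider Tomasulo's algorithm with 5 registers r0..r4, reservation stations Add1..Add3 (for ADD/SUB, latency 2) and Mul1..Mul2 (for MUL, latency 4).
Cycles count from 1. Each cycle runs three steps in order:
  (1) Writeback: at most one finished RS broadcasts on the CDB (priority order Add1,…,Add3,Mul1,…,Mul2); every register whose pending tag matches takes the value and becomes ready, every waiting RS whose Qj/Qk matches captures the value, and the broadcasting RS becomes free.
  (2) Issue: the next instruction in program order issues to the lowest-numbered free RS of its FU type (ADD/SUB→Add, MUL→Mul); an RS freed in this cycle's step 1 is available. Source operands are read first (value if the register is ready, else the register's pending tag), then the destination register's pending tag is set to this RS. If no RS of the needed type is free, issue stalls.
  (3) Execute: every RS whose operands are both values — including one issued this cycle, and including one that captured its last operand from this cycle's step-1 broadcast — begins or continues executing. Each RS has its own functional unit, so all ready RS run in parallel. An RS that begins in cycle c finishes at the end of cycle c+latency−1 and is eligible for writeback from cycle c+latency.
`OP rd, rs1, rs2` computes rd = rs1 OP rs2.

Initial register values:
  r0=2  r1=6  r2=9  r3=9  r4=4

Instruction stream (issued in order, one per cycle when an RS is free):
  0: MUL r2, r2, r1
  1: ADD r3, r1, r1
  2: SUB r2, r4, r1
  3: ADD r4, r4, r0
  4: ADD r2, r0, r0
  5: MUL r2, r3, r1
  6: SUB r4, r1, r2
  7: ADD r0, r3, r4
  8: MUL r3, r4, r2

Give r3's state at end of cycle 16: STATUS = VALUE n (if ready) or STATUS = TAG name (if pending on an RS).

STATUS = VALUE -4752

cycle 1: issue MUL r2<-Mul1 // r0:2,r1:6,r2:Mul1,r3:9,r4:4
cycle 2: issue ADD r3<-Add1 // r0:2,r1:6,r2:Mul1,r3:Add1,r4:4
cycle 3: issue SUB r2<-Add2 // r0:2,r1:6,r2:Add2,r3:Add1,r4:4
cycle 4: CDB Add1=12; issue ADD r4<-Add1 // r0:2,r1:6,r2:Add2,r3:12,r4:Add1
cycle 5: CDB Add2=-2; issue ADD r2<-Add2 // r0:2,r1:6,r2:Add2,r3:12,r4:Add1
cycle 6: CDB Add1=6; issue MUL r2<-Mul2 // r0:2,r1:6,r2:Mul2,r3:12,r4:6
cycle 7: CDB Add2=4; issue SUB r4<-Add1 // r0:2,r1:6,r2:Mul2,r3:12,r4:Add1
cycle 8: CDB Mul1=54; issue ADD r0<-Add2 // r0:Add2,r1:6,r2:Mul2,r3:12,r4:Add1
cycle 9: issue MUL r3<-Mul1 // r0:Add2,r1:6,r2:Mul2,r3:Mul1,r4:Add1
cycle 10: CDB Mul2=72 // r0:Add2,r1:6,r2:72,r3:Mul1,r4:Add1
cycle 11: - // r0:Add2,r1:6,r2:72,r3:Mul1,r4:Add1
cycle 12: CDB Add1=-66 // r0:Add2,r1:6,r2:72,r3:Mul1,r4:-66
cycle 13: - // r0:Add2,r1:6,r2:72,r3:Mul1,r4:-66
cycle 14: CDB Add2=-54 // r0:-54,r1:6,r2:72,r3:Mul1,r4:-66
cycle 15: - // r0:-54,r1:6,r2:72,r3:Mul1,r4:-66
cycle 16: CDB Mul1=-4752 // r0:-54,r1:6,r2:72,r3:-4752,r4:-66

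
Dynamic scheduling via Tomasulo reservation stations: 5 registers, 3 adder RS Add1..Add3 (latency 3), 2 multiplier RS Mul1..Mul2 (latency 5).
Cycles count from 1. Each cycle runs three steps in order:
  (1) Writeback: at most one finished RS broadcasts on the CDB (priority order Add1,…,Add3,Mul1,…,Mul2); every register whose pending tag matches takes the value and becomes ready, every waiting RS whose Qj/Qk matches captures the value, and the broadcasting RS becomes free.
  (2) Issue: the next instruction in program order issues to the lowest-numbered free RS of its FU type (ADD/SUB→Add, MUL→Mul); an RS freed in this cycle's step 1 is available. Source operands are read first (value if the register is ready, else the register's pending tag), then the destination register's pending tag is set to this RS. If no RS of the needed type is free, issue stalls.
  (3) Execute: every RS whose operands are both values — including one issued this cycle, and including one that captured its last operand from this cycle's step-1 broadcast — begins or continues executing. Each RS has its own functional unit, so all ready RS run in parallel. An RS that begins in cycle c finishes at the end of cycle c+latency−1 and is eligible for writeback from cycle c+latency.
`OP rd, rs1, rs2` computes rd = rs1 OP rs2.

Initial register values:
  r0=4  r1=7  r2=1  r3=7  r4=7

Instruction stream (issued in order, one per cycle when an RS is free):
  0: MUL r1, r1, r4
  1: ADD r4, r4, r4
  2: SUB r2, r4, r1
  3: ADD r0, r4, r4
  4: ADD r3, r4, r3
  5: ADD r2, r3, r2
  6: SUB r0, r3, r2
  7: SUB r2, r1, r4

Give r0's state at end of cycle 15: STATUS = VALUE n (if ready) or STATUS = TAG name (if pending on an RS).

c1: issue MUL r1<-Mul1 | r0:4,r1:Mul1,r2:1,r3:7,r4:7
c2: issue ADD r4<-Add1 | r0:4,r1:Mul1,r2:1,r3:7,r4:Add1
c3: issue SUB r2<-Add2 | r0:4,r1:Mul1,r2:Add2,r3:7,r4:Add1
c4: issue ADD r0<-Add3 | r0:Add3,r1:Mul1,r2:Add2,r3:7,r4:Add1
c5: CDB Add1=14; issue ADD r3<-Add1 | r0:Add3,r1:Mul1,r2:Add2,r3:Add1,r4:14
c6: CDB Mul1=49; stall | r0:Add3,r1:49,r2:Add2,r3:Add1,r4:14
c7: stall | r0:Add3,r1:49,r2:Add2,r3:Add1,r4:14
c8: CDB Add1=21; issue ADD r2<-Add1 | r0:Add3,r1:49,r2:Add1,r3:21,r4:14
c9: CDB Add2=-35; issue SUB r0<-Add2 | r0:Add2,r1:49,r2:Add1,r3:21,r4:14
c10: CDB Add3=28; issue SUB r2<-Add3 | r0:Add2,r1:49,r2:Add3,r3:21,r4:14
c11: - | r0:Add2,r1:49,r2:Add3,r3:21,r4:14
c12: CDB Add1=-14 | r0:Add2,r1:49,r2:Add3,r3:21,r4:14
c13: CDB Add3=35 | r0:Add2,r1:49,r2:35,r3:21,r4:14
c14: - | r0:Add2,r1:49,r2:35,r3:21,r4:14
c15: CDB Add2=35 | r0:35,r1:49,r2:35,r3:21,r4:14

STATUS = VALUE 35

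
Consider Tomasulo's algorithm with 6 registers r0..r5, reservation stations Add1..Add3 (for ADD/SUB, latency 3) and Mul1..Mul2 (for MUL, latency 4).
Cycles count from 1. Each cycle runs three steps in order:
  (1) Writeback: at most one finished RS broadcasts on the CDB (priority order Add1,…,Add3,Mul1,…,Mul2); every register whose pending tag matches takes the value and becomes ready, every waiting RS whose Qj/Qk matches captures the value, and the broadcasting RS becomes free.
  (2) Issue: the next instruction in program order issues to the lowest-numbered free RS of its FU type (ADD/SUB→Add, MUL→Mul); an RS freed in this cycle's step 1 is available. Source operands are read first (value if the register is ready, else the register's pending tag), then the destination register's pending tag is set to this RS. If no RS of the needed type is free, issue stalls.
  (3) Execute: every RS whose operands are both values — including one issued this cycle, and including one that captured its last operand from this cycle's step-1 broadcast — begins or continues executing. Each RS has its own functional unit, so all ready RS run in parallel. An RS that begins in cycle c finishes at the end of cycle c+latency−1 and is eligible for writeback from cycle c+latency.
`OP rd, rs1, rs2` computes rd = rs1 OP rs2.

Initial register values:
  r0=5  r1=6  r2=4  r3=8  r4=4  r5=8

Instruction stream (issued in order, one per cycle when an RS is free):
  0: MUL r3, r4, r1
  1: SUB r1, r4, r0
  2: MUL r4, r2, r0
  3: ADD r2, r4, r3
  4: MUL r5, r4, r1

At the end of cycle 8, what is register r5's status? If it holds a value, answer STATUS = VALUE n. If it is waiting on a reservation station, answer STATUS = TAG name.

STATUS = TAG Mul1

c1: issue MUL r3<-Mul1 | r0:5,r1:6,r2:4,r3:Mul1,r4:4,r5:8
c2: issue SUB r1<-Add1 | r0:5,r1:Add1,r2:4,r3:Mul1,r4:4,r5:8
c3: issue MUL r4<-Mul2 | r0:5,r1:Add1,r2:4,r3:Mul1,r4:Mul2,r5:8
c4: issue ADD r2<-Add2 | r0:5,r1:Add1,r2:Add2,r3:Mul1,r4:Mul2,r5:8
c5: CDB Add1=-1; stall | r0:5,r1:-1,r2:Add2,r3:Mul1,r4:Mul2,r5:8
c6: CDB Mul1=24; issue MUL r5<-Mul1 | r0:5,r1:-1,r2:Add2,r3:24,r4:Mul2,r5:Mul1
c7: CDB Mul2=20 | r0:5,r1:-1,r2:Add2,r3:24,r4:20,r5:Mul1
c8: - | r0:5,r1:-1,r2:Add2,r3:24,r4:20,r5:Mul1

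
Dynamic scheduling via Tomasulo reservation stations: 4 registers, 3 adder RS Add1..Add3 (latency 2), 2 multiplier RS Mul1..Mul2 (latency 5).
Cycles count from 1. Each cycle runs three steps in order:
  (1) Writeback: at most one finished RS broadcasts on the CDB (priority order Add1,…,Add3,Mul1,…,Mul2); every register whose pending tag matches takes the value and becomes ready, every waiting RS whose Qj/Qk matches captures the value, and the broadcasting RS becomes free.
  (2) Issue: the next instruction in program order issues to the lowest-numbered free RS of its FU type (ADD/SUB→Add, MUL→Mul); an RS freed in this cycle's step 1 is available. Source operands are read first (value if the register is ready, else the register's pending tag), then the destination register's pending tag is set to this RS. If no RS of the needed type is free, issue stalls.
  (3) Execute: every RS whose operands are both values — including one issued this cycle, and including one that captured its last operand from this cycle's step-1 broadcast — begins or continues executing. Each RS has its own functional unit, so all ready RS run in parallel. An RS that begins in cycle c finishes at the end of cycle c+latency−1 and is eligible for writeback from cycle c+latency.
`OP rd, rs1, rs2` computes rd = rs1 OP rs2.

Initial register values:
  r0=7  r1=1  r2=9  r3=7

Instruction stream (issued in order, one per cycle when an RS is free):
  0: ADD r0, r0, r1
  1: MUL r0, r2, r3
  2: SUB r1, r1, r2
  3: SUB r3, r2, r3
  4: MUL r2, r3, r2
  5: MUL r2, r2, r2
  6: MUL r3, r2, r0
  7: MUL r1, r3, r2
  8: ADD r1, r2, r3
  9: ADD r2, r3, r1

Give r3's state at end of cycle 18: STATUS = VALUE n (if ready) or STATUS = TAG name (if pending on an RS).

cycle 1: issue ADD r0<-Add1 // r0:Add1,r1:1,r2:9,r3:7
cycle 2: issue MUL r0<-Mul1 // r0:Mul1,r1:1,r2:9,r3:7
cycle 3: CDB Add1=8; issue SUB r1<-Add1 // r0:Mul1,r1:Add1,r2:9,r3:7
cycle 4: issue SUB r3<-Add2 // r0:Mul1,r1:Add1,r2:9,r3:Add2
cycle 5: CDB Add1=-8; issue MUL r2<-Mul2 // r0:Mul1,r1:-8,r2:Mul2,r3:Add2
cycle 6: CDB Add2=2; stall // r0:Mul1,r1:-8,r2:Mul2,r3:2
cycle 7: CDB Mul1=63; issue MUL r2<-Mul1 // r0:63,r1:-8,r2:Mul1,r3:2
cycle 8: stall // r0:63,r1:-8,r2:Mul1,r3:2
cycle 9: stall // r0:63,r1:-8,r2:Mul1,r3:2
cycle 10: stall // r0:63,r1:-8,r2:Mul1,r3:2
cycle 11: CDB Mul2=18; issue MUL r3<-Mul2 // r0:63,r1:-8,r2:Mul1,r3:Mul2
cycle 12: stall // r0:63,r1:-8,r2:Mul1,r3:Mul2
cycle 13: stall // r0:63,r1:-8,r2:Mul1,r3:Mul2
cycle 14: stall // r0:63,r1:-8,r2:Mul1,r3:Mul2
cycle 15: stall // r0:63,r1:-8,r2:Mul1,r3:Mul2
cycle 16: CDB Mul1=324; issue MUL r1<-Mul1 // r0:63,r1:Mul1,r2:324,r3:Mul2
cycle 17: issue ADD r1<-Add1 // r0:63,r1:Add1,r2:324,r3:Mul2
cycle 18: issue ADD r2<-Add2 // r0:63,r1:Add1,r2:Add2,r3:Mul2

STATUS = TAG Mul2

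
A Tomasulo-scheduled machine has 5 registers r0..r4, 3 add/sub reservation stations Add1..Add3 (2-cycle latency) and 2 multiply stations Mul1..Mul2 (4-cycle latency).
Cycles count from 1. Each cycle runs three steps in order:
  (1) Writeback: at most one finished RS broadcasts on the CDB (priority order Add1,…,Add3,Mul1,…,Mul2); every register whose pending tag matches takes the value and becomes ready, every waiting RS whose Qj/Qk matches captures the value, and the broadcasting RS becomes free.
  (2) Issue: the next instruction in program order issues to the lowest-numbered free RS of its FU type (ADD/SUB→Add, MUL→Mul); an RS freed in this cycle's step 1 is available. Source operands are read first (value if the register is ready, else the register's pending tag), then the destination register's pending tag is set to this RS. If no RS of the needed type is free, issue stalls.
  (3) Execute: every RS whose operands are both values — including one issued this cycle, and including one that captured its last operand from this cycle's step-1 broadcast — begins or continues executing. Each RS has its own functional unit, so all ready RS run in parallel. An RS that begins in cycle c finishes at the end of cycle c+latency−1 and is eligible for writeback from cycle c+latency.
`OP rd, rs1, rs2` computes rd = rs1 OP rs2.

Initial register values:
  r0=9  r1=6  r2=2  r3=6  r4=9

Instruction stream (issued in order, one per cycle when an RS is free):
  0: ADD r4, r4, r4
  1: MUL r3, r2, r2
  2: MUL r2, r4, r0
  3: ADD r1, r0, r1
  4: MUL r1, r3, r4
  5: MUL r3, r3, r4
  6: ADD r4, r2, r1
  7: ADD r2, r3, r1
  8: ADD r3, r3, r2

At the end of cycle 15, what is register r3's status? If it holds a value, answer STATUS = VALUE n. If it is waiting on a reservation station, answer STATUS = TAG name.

c1: issue ADD r4<-Add1 | r0:9,r1:6,r2:2,r3:6,r4:Add1
c2: issue MUL r3<-Mul1 | r0:9,r1:6,r2:2,r3:Mul1,r4:Add1
c3: CDB Add1=18; issue MUL r2<-Mul2 | r0:9,r1:6,r2:Mul2,r3:Mul1,r4:18
c4: issue ADD r1<-Add1 | r0:9,r1:Add1,r2:Mul2,r3:Mul1,r4:18
c5: stall | r0:9,r1:Add1,r2:Mul2,r3:Mul1,r4:18
c6: CDB Add1=15; stall | r0:9,r1:15,r2:Mul2,r3:Mul1,r4:18
c7: CDB Mul1=4; issue MUL r1<-Mul1 | r0:9,r1:Mul1,r2:Mul2,r3:4,r4:18
c8: CDB Mul2=162; issue MUL r3<-Mul2 | r0:9,r1:Mul1,r2:162,r3:Mul2,r4:18
c9: issue ADD r4<-Add1 | r0:9,r1:Mul1,r2:162,r3:Mul2,r4:Add1
c10: issue ADD r2<-Add2 | r0:9,r1:Mul1,r2:Add2,r3:Mul2,r4:Add1
c11: CDB Mul1=72; issue ADD r3<-Add3 | r0:9,r1:72,r2:Add2,r3:Add3,r4:Add1
c12: CDB Mul2=72 | r0:9,r1:72,r2:Add2,r3:Add3,r4:Add1
c13: CDB Add1=234 | r0:9,r1:72,r2:Add2,r3:Add3,r4:234
c14: CDB Add2=144 | r0:9,r1:72,r2:144,r3:Add3,r4:234
c15: - | r0:9,r1:72,r2:144,r3:Add3,r4:234

STATUS = TAG Add3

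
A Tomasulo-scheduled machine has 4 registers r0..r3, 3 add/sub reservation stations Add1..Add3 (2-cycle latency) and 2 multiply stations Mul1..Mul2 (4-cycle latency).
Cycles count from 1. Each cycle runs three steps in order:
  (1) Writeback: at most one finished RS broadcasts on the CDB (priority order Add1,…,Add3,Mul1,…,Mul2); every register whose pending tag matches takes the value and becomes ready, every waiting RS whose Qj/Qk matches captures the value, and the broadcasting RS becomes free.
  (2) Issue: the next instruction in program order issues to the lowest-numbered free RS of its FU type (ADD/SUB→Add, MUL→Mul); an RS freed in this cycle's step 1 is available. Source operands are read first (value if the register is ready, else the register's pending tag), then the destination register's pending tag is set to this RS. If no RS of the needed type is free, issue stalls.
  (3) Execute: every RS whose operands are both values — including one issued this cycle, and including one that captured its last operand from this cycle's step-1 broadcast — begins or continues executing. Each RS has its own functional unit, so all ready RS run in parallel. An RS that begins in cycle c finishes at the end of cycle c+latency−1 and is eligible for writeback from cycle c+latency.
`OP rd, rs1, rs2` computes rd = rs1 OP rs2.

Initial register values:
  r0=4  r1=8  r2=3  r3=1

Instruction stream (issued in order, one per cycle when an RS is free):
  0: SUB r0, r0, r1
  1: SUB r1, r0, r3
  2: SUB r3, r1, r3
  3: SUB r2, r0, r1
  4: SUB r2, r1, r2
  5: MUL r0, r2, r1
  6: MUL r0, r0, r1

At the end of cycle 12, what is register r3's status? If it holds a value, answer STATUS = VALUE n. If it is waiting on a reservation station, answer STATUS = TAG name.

STATUS = VALUE -6

  c1: issue SUB r0<-Add1  regs: r0:Add1,r1:8,r2:3,r3:1
  c2: issue SUB r1<-Add2  regs: r0:Add1,r1:Add2,r2:3,r3:1
  c3: CDB Add1=-4; issue SUB r3<-Add1  regs: r0:-4,r1:Add2,r2:3,r3:Add1
  c4: issue SUB r2<-Add3  regs: r0:-4,r1:Add2,r2:Add3,r3:Add1
  c5: CDB Add2=-5; issue SUB r2<-Add2  regs: r0:-4,r1:-5,r2:Add2,r3:Add1
  c6: issue MUL r0<-Mul1  regs: r0:Mul1,r1:-5,r2:Add2,r3:Add1
  c7: CDB Add1=-6; issue MUL r0<-Mul2  regs: r0:Mul2,r1:-5,r2:Add2,r3:-6
  c8: CDB Add3=1  regs: r0:Mul2,r1:-5,r2:Add2,r3:-6
  c9: -  regs: r0:Mul2,r1:-5,r2:Add2,r3:-6
  c10: CDB Add2=-6  regs: r0:Mul2,r1:-5,r2:-6,r3:-6
  c11: -  regs: r0:Mul2,r1:-5,r2:-6,r3:-6
  c12: -  regs: r0:Mul2,r1:-5,r2:-6,r3:-6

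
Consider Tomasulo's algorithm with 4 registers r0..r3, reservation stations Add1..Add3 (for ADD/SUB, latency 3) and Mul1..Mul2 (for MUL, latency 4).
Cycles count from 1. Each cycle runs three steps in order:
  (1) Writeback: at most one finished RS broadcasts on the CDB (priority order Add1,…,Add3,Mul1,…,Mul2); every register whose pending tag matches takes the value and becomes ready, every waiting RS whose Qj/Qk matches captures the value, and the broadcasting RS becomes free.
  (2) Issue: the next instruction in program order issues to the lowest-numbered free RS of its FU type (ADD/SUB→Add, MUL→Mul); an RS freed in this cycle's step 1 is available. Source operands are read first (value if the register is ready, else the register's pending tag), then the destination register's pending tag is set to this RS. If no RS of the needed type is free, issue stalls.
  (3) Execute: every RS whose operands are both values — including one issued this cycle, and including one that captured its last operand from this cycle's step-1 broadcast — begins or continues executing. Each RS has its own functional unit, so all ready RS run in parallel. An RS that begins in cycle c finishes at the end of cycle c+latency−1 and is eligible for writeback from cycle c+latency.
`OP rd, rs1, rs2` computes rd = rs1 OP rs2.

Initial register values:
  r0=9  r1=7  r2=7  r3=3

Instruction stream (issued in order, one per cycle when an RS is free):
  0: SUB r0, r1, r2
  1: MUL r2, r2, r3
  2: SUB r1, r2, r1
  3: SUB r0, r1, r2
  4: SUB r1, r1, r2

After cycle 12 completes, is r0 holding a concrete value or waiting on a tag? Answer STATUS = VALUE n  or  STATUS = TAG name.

  c1: issue SUB r0<-Add1  regs: r0:Add1,r1:7,r2:7,r3:3
  c2: issue MUL r2<-Mul1  regs: r0:Add1,r1:7,r2:Mul1,r3:3
  c3: issue SUB r1<-Add2  regs: r0:Add1,r1:Add2,r2:Mul1,r3:3
  c4: CDB Add1=0; issue SUB r0<-Add1  regs: r0:Add1,r1:Add2,r2:Mul1,r3:3
  c5: issue SUB r1<-Add3  regs: r0:Add1,r1:Add3,r2:Mul1,r3:3
  c6: CDB Mul1=21  regs: r0:Add1,r1:Add3,r2:21,r3:3
  c7: -  regs: r0:Add1,r1:Add3,r2:21,r3:3
  c8: -  regs: r0:Add1,r1:Add3,r2:21,r3:3
  c9: CDB Add2=14  regs: r0:Add1,r1:Add3,r2:21,r3:3
  c10: -  regs: r0:Add1,r1:Add3,r2:21,r3:3
  c11: -  regs: r0:Add1,r1:Add3,r2:21,r3:3
  c12: CDB Add1=-7  regs: r0:-7,r1:Add3,r2:21,r3:3

STATUS = VALUE -7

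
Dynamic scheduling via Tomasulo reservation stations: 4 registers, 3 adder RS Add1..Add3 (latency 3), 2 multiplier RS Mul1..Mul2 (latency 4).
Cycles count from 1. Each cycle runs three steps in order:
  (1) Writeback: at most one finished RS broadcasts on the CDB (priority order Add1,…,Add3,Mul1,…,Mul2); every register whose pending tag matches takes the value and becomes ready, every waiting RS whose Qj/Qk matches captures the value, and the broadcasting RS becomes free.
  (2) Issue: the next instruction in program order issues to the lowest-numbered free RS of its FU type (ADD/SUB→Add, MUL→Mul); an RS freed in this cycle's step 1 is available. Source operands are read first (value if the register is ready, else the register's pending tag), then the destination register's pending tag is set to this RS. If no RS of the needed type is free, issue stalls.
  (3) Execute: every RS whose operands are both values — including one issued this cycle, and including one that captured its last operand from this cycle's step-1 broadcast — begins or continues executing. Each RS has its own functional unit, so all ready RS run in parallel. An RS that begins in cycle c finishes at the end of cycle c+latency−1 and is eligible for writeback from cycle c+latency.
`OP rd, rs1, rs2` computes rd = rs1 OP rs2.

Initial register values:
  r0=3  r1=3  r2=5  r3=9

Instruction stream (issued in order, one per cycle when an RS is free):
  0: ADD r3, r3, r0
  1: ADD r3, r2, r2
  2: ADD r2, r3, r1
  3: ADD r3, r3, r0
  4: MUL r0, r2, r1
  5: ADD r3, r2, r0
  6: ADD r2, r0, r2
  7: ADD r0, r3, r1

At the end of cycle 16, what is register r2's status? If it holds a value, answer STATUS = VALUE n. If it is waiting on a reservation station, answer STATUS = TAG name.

STATUS = VALUE 52

c1: issue ADD r3<-Add1 | r0:3,r1:3,r2:5,r3:Add1
c2: issue ADD r3<-Add2 | r0:3,r1:3,r2:5,r3:Add2
c3: issue ADD r2<-Add3 | r0:3,r1:3,r2:Add3,r3:Add2
c4: CDB Add1=12; issue ADD r3<-Add1 | r0:3,r1:3,r2:Add3,r3:Add1
c5: CDB Add2=10; issue MUL r0<-Mul1 | r0:Mul1,r1:3,r2:Add3,r3:Add1
c6: issue ADD r3<-Add2 | r0:Mul1,r1:3,r2:Add3,r3:Add2
c7: stall | r0:Mul1,r1:3,r2:Add3,r3:Add2
c8: CDB Add1=13; issue ADD r2<-Add1 | r0:Mul1,r1:3,r2:Add1,r3:Add2
c9: CDB Add3=13; issue ADD r0<-Add3 | r0:Add3,r1:3,r2:Add1,r3:Add2
c10: - | r0:Add3,r1:3,r2:Add1,r3:Add2
c11: - | r0:Add3,r1:3,r2:Add1,r3:Add2
c12: - | r0:Add3,r1:3,r2:Add1,r3:Add2
c13: CDB Mul1=39 | r0:Add3,r1:3,r2:Add1,r3:Add2
c14: - | r0:Add3,r1:3,r2:Add1,r3:Add2
c15: - | r0:Add3,r1:3,r2:Add1,r3:Add2
c16: CDB Add1=52 | r0:Add3,r1:3,r2:52,r3:Add2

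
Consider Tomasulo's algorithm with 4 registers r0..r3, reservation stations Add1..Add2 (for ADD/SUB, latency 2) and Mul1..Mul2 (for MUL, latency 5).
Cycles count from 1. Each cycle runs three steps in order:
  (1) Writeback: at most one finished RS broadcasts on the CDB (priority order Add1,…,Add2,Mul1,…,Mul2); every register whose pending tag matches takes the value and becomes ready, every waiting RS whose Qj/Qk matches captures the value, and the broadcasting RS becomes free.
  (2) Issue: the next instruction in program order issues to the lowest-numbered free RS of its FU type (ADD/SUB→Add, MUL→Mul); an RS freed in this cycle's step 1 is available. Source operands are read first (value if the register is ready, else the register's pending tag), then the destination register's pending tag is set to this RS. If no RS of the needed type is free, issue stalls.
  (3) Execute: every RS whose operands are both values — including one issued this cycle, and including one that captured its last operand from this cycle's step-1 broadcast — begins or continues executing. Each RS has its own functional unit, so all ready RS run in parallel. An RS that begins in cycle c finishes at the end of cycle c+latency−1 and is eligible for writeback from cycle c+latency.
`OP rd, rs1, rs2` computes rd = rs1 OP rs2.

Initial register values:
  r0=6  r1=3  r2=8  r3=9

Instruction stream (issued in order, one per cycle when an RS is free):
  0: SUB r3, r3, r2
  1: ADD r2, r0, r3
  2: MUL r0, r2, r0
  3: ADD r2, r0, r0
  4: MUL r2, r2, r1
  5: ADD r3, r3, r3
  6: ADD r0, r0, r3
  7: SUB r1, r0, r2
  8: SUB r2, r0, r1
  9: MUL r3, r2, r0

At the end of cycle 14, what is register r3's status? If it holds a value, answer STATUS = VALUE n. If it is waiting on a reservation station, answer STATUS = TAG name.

  c1: issue SUB r3<-Add1  regs: r0:6,r1:3,r2:8,r3:Add1
  c2: issue ADD r2<-Add2  regs: r0:6,r1:3,r2:Add2,r3:Add1
  c3: CDB Add1=1; issue MUL r0<-Mul1  regs: r0:Mul1,r1:3,r2:Add2,r3:1
  c4: issue ADD r2<-Add1  regs: r0:Mul1,r1:3,r2:Add1,r3:1
  c5: CDB Add2=7; issue MUL r2<-Mul2  regs: r0:Mul1,r1:3,r2:Mul2,r3:1
  c6: issue ADD r3<-Add2  regs: r0:Mul1,r1:3,r2:Mul2,r3:Add2
  c7: stall  regs: r0:Mul1,r1:3,r2:Mul2,r3:Add2
  c8: CDB Add2=2; issue ADD r0<-Add2  regs: r0:Add2,r1:3,r2:Mul2,r3:2
  c9: stall  regs: r0:Add2,r1:3,r2:Mul2,r3:2
  c10: CDB Mul1=42; stall  regs: r0:Add2,r1:3,r2:Mul2,r3:2
  c11: stall  regs: r0:Add2,r1:3,r2:Mul2,r3:2
  c12: CDB Add1=84; issue SUB r1<-Add1  regs: r0:Add2,r1:Add1,r2:Mul2,r3:2
  c13: CDB Add2=44; issue SUB r2<-Add2  regs: r0:44,r1:Add1,r2:Add2,r3:2
  c14: issue MUL r3<-Mul1  regs: r0:44,r1:Add1,r2:Add2,r3:Mul1

STATUS = TAG Mul1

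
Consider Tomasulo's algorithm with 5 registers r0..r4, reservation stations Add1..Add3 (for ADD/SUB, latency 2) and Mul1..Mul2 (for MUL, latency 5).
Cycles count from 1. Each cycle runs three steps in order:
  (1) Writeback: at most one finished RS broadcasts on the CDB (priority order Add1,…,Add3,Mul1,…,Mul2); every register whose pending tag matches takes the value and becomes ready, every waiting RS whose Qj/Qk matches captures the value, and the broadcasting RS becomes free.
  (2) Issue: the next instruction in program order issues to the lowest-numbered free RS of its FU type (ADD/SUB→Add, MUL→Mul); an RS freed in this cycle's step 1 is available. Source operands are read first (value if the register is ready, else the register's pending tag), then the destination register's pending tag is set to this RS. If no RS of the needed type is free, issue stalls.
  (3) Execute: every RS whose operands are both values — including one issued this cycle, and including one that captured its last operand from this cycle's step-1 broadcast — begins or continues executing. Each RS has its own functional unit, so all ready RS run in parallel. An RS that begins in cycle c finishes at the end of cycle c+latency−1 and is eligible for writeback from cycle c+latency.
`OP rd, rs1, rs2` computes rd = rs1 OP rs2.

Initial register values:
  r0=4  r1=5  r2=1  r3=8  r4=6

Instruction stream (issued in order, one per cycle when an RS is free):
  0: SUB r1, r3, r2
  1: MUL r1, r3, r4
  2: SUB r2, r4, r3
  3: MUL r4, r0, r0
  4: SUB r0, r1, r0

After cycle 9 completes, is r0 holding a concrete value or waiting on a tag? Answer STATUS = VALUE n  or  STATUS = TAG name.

STATUS = VALUE 44

cycle 1: issue SUB r1<-Add1 // r0:4,r1:Add1,r2:1,r3:8,r4:6
cycle 2: issue MUL r1<-Mul1 // r0:4,r1:Mul1,r2:1,r3:8,r4:6
cycle 3: CDB Add1=7; issue SUB r2<-Add1 // r0:4,r1:Mul1,r2:Add1,r3:8,r4:6
cycle 4: issue MUL r4<-Mul2 // r0:4,r1:Mul1,r2:Add1,r3:8,r4:Mul2
cycle 5: CDB Add1=-2; issue SUB r0<-Add1 // r0:Add1,r1:Mul1,r2:-2,r3:8,r4:Mul2
cycle 6: - // r0:Add1,r1:Mul1,r2:-2,r3:8,r4:Mul2
cycle 7: CDB Mul1=48 // r0:Add1,r1:48,r2:-2,r3:8,r4:Mul2
cycle 8: - // r0:Add1,r1:48,r2:-2,r3:8,r4:Mul2
cycle 9: CDB Add1=44 // r0:44,r1:48,r2:-2,r3:8,r4:Mul2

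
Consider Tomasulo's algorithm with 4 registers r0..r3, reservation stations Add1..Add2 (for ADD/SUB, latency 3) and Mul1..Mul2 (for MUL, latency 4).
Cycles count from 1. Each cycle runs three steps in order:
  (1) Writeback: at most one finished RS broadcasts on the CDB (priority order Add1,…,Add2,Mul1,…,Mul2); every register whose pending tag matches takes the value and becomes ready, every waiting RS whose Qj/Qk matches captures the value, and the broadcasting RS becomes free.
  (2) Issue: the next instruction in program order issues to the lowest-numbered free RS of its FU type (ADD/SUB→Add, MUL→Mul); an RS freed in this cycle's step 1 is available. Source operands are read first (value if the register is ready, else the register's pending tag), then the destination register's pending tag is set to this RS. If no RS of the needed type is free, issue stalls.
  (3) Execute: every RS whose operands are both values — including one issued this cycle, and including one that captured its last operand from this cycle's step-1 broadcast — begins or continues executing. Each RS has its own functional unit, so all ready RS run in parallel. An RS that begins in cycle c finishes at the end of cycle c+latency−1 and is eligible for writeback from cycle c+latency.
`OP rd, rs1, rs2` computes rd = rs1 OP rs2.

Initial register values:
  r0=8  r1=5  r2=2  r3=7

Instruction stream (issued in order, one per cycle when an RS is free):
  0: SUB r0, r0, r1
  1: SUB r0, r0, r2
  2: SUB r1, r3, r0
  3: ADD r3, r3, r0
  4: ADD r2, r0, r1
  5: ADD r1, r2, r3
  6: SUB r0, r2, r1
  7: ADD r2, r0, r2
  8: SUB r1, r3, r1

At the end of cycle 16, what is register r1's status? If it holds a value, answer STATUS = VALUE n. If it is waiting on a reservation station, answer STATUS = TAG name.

STATUS = VALUE 15

  c1: issue SUB r0<-Add1  regs: r0:Add1,r1:5,r2:2,r3:7
  c2: issue SUB r0<-Add2  regs: r0:Add2,r1:5,r2:2,r3:7
  c3: stall  regs: r0:Add2,r1:5,r2:2,r3:7
  c4: CDB Add1=3; issue SUB r1<-Add1  regs: r0:Add2,r1:Add1,r2:2,r3:7
  c5: stall  regs: r0:Add2,r1:Add1,r2:2,r3:7
  c6: stall  regs: r0:Add2,r1:Add1,r2:2,r3:7
  c7: CDB Add2=1; issue ADD r3<-Add2  regs: r0:1,r1:Add1,r2:2,r3:Add2
  c8: stall  regs: r0:1,r1:Add1,r2:2,r3:Add2
  c9: stall  regs: r0:1,r1:Add1,r2:2,r3:Add2
  c10: CDB Add1=6; issue ADD r2<-Add1  regs: r0:1,r1:6,r2:Add1,r3:Add2
  c11: CDB Add2=8; issue ADD r1<-Add2  regs: r0:1,r1:Add2,r2:Add1,r3:8
  c12: stall  regs: r0:1,r1:Add2,r2:Add1,r3:8
  c13: CDB Add1=7; issue SUB r0<-Add1  regs: r0:Add1,r1:Add2,r2:7,r3:8
  c14: stall  regs: r0:Add1,r1:Add2,r2:7,r3:8
  c15: stall  regs: r0:Add1,r1:Add2,r2:7,r3:8
  c16: CDB Add2=15; issue ADD r2<-Add2  regs: r0:Add1,r1:15,r2:Add2,r3:8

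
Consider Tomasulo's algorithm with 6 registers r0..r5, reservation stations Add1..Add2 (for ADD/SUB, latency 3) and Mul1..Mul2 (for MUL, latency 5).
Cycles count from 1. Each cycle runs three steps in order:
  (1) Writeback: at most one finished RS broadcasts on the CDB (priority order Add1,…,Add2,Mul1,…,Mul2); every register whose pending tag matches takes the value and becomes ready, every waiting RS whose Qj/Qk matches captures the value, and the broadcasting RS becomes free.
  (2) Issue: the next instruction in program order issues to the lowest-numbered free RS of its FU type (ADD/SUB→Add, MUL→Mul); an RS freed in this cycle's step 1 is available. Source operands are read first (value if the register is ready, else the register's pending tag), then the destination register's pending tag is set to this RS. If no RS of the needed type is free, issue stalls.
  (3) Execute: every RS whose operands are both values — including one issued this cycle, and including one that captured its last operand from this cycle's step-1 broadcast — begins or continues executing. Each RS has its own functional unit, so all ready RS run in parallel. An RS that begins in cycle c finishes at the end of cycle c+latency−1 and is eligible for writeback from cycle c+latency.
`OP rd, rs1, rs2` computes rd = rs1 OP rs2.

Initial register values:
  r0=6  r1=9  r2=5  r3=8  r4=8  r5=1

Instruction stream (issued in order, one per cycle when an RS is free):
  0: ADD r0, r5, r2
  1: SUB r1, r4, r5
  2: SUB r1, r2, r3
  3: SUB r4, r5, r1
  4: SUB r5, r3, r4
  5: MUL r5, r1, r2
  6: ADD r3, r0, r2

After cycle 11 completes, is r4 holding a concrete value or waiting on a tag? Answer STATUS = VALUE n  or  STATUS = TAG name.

STATUS = VALUE 4

  c1: issue ADD r0<-Add1  regs: r0:Add1,r1:9,r2:5,r3:8,r4:8,r5:1
  c2: issue SUB r1<-Add2  regs: r0:Add1,r1:Add2,r2:5,r3:8,r4:8,r5:1
  c3: stall  regs: r0:Add1,r1:Add2,r2:5,r3:8,r4:8,r5:1
  c4: CDB Add1=6; issue SUB r1<-Add1  regs: r0:6,r1:Add1,r2:5,r3:8,r4:8,r5:1
  c5: CDB Add2=7; issue SUB r4<-Add2  regs: r0:6,r1:Add1,r2:5,r3:8,r4:Add2,r5:1
  c6: stall  regs: r0:6,r1:Add1,r2:5,r3:8,r4:Add2,r5:1
  c7: CDB Add1=-3; issue SUB r5<-Add1  regs: r0:6,r1:-3,r2:5,r3:8,r4:Add2,r5:Add1
  c8: issue MUL r5<-Mul1  regs: r0:6,r1:-3,r2:5,r3:8,r4:Add2,r5:Mul1
  c9: stall  regs: r0:6,r1:-3,r2:5,r3:8,r4:Add2,r5:Mul1
  c10: CDB Add2=4; issue ADD r3<-Add2  regs: r0:6,r1:-3,r2:5,r3:Add2,r4:4,r5:Mul1
  c11: -  regs: r0:6,r1:-3,r2:5,r3:Add2,r4:4,r5:Mul1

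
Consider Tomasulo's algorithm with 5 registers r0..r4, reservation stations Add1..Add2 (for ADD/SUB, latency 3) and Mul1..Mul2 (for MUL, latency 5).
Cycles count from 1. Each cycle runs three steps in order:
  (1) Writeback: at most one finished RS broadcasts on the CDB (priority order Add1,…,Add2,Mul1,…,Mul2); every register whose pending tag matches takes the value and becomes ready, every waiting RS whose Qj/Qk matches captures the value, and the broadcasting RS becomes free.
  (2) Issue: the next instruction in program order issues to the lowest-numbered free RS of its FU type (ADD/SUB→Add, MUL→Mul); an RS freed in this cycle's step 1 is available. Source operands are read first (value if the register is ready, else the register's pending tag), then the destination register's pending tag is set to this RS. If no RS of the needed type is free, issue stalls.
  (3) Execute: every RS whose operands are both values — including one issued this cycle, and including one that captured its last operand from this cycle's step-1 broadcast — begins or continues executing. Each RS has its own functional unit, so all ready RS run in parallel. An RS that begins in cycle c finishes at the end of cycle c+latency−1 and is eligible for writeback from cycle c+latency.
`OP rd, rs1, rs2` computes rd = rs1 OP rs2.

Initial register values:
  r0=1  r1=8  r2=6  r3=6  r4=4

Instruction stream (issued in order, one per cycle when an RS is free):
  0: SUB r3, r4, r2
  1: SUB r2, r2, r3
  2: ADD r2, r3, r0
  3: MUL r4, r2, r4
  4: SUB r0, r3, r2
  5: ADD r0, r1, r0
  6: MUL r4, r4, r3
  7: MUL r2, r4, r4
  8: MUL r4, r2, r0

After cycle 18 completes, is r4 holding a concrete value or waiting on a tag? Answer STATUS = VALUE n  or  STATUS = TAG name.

STATUS = TAG Mul2

c1: issue SUB r3<-Add1 | r0:1,r1:8,r2:6,r3:Add1,r4:4
c2: issue SUB r2<-Add2 | r0:1,r1:8,r2:Add2,r3:Add1,r4:4
c3: stall | r0:1,r1:8,r2:Add2,r3:Add1,r4:4
c4: CDB Add1=-2; issue ADD r2<-Add1 | r0:1,r1:8,r2:Add1,r3:-2,r4:4
c5: issue MUL r4<-Mul1 | r0:1,r1:8,r2:Add1,r3:-2,r4:Mul1
c6: stall | r0:1,r1:8,r2:Add1,r3:-2,r4:Mul1
c7: CDB Add1=-1; issue SUB r0<-Add1 | r0:Add1,r1:8,r2:-1,r3:-2,r4:Mul1
c8: CDB Add2=8; issue ADD r0<-Add2 | r0:Add2,r1:8,r2:-1,r3:-2,r4:Mul1
c9: issue MUL r4<-Mul2 | r0:Add2,r1:8,r2:-1,r3:-2,r4:Mul2
c10: CDB Add1=-1; stall | r0:Add2,r1:8,r2:-1,r3:-2,r4:Mul2
c11: stall | r0:Add2,r1:8,r2:-1,r3:-2,r4:Mul2
c12: CDB Mul1=-4; issue MUL r2<-Mul1 | r0:Add2,r1:8,r2:Mul1,r3:-2,r4:Mul2
c13: CDB Add2=7; stall | r0:7,r1:8,r2:Mul1,r3:-2,r4:Mul2
c14: stall | r0:7,r1:8,r2:Mul1,r3:-2,r4:Mul2
c15: stall | r0:7,r1:8,r2:Mul1,r3:-2,r4:Mul2
c16: stall | r0:7,r1:8,r2:Mul1,r3:-2,r4:Mul2
c17: CDB Mul2=8; issue MUL r4<-Mul2 | r0:7,r1:8,r2:Mul1,r3:-2,r4:Mul2
c18: - | r0:7,r1:8,r2:Mul1,r3:-2,r4:Mul2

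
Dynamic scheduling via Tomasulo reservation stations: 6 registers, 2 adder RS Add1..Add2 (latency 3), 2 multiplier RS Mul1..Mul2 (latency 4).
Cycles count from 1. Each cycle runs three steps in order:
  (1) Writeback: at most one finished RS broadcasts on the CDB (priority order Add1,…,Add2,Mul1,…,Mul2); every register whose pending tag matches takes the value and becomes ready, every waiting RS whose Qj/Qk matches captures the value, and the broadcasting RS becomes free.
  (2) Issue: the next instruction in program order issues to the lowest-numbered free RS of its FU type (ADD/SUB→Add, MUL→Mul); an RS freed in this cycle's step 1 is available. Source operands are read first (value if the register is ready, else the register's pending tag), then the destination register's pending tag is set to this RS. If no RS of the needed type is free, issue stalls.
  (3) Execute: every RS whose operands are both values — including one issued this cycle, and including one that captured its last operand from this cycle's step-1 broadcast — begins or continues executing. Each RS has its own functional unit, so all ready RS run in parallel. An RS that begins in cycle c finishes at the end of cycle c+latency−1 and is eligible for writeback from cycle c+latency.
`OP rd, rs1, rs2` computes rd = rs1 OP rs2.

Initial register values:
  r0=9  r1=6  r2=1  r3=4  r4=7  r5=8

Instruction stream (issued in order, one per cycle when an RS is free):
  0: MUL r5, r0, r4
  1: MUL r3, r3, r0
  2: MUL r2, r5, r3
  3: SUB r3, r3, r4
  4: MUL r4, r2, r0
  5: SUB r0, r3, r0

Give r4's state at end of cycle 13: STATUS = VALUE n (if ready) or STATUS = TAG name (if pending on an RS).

STATUS = TAG Mul2

cycle 1: issue MUL r5<-Mul1 // r0:9,r1:6,r2:1,r3:4,r4:7,r5:Mul1
cycle 2: issue MUL r3<-Mul2 // r0:9,r1:6,r2:1,r3:Mul2,r4:7,r5:Mul1
cycle 3: stall // r0:9,r1:6,r2:1,r3:Mul2,r4:7,r5:Mul1
cycle 4: stall // r0:9,r1:6,r2:1,r3:Mul2,r4:7,r5:Mul1
cycle 5: CDB Mul1=63; issue MUL r2<-Mul1 // r0:9,r1:6,r2:Mul1,r3:Mul2,r4:7,r5:63
cycle 6: CDB Mul2=36; issue SUB r3<-Add1 // r0:9,r1:6,r2:Mul1,r3:Add1,r4:7,r5:63
cycle 7: issue MUL r4<-Mul2 // r0:9,r1:6,r2:Mul1,r3:Add1,r4:Mul2,r5:63
cycle 8: issue SUB r0<-Add2 // r0:Add2,r1:6,r2:Mul1,r3:Add1,r4:Mul2,r5:63
cycle 9: CDB Add1=29 // r0:Add2,r1:6,r2:Mul1,r3:29,r4:Mul2,r5:63
cycle 10: CDB Mul1=2268 // r0:Add2,r1:6,r2:2268,r3:29,r4:Mul2,r5:63
cycle 11: - // r0:Add2,r1:6,r2:2268,r3:29,r4:Mul2,r5:63
cycle 12: CDB Add2=20 // r0:20,r1:6,r2:2268,r3:29,r4:Mul2,r5:63
cycle 13: - // r0:20,r1:6,r2:2268,r3:29,r4:Mul2,r5:63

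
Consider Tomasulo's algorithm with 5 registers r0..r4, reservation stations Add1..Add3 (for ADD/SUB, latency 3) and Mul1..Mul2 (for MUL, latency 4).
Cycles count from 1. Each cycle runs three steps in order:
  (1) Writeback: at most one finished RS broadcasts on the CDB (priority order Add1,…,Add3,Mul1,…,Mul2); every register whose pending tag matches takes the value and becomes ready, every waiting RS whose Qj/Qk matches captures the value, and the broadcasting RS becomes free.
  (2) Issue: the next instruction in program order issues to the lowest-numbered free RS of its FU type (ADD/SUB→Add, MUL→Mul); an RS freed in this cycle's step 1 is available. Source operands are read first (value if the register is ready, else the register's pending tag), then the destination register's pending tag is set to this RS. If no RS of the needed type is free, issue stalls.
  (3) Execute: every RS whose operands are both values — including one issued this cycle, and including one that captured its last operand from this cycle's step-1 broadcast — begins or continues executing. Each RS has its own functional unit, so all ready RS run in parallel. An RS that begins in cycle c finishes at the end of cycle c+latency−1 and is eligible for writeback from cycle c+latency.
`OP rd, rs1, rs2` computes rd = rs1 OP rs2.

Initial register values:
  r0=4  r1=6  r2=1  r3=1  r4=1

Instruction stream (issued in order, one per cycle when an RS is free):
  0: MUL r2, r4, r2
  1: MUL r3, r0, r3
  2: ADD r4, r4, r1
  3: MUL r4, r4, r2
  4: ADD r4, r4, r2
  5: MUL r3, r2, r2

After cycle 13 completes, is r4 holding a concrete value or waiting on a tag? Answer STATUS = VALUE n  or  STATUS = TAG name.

STATUS = VALUE 8

  c1: issue MUL r2<-Mul1  regs: r0:4,r1:6,r2:Mul1,r3:1,r4:1
  c2: issue MUL r3<-Mul2  regs: r0:4,r1:6,r2:Mul1,r3:Mul2,r4:1
  c3: issue ADD r4<-Add1  regs: r0:4,r1:6,r2:Mul1,r3:Mul2,r4:Add1
  c4: stall  regs: r0:4,r1:6,r2:Mul1,r3:Mul2,r4:Add1
  c5: CDB Mul1=1; issue MUL r4<-Mul1  regs: r0:4,r1:6,r2:1,r3:Mul2,r4:Mul1
  c6: CDB Add1=7; issue ADD r4<-Add1  regs: r0:4,r1:6,r2:1,r3:Mul2,r4:Add1
  c7: CDB Mul2=4; issue MUL r3<-Mul2  regs: r0:4,r1:6,r2:1,r3:Mul2,r4:Add1
  c8: -  regs: r0:4,r1:6,r2:1,r3:Mul2,r4:Add1
  c9: -  regs: r0:4,r1:6,r2:1,r3:Mul2,r4:Add1
  c10: CDB Mul1=7  regs: r0:4,r1:6,r2:1,r3:Mul2,r4:Add1
  c11: CDB Mul2=1  regs: r0:4,r1:6,r2:1,r3:1,r4:Add1
  c12: -  regs: r0:4,r1:6,r2:1,r3:1,r4:Add1
  c13: CDB Add1=8  regs: r0:4,r1:6,r2:1,r3:1,r4:8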